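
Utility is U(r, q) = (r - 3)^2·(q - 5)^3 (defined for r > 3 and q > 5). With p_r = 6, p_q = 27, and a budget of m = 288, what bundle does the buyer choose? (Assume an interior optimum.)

r* = 12, q* = 8

MU_r = 2·(r−3)·(q−5)^3, MU_q = 3·(r−3)^2·(q−5)^2.
MRS = (2/3)·(q−5)/(r−3).
Tangency: set MRS = p_r/p_q = 6/27 = 2/9.
So (2/3)·(q − 5)/(r − 3) = 2/9, i.e. (q − 5) = (1/3)·(r − 3).
Rewrite the budget in excess-of-subsistence terms: 6·(r − 3) + 27·(q − 5) = 288 − 6·3 − 27·5 = 135.
Substituting, 15·(r − 3) = 135, so r − 3 = 9 and r* = 12.
Then q − 5 = (1/3)·9 = 3, so q* = 8.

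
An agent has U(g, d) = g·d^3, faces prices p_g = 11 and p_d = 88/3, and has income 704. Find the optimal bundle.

MU_g = d^3 and MU_d = 3·g·d^2.
MRS = MU_g/MU_d = (1/3)·d/g.
Tangency: set MRS = p_g/p_d = 11/(88/3) = 0.375.
So (1/3)·d/g = 0.375, i.e. d = 1.125·g.
Substitute into the budget 11·g + (88/3)·d = 704: 44·g = 704, so g* = 16.
Then d* = 1.125·16 = 18.

g* = 16, d* = 18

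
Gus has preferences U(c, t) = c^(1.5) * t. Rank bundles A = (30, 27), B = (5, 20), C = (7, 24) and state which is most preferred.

Bundle A

Evaluate utility at each bundle:
U(A) = 4436.553.
U(B) = 223.607.
U(C) = 444.486.
Highest utility is A, so A ≻ C ≻ B.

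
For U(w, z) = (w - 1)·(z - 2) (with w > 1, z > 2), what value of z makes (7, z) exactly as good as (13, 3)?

z = 4

U(13, 3) = 12.
Set U(7, z) = 12 and solve.
With w = 7: (7 − 1) = 6, so (z − 2) = 12/6 = 2.
So z = 2 + 2 = 4.
Check: U(7, 4) = 12.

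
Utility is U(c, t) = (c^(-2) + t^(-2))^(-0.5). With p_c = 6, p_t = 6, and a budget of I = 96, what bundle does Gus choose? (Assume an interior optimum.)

For CES with ρ = -2, MRS = (t/c)^3.
Tangency: set MRS = p_c/p_t = 6/6 = 1.
So (t/c)^3 = 1; taking the cube root, t/c = 1, i.e. t = c.
Substitute into the budget 6·c + 6·t = 96: 12·c = 96, so c* = 8 and t* = 8.

c* = 8, t* = 8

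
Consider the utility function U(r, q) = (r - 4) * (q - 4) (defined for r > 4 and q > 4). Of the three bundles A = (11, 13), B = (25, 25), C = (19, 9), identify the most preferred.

Evaluate utility at each bundle:
U(A) = 63.
U(B) = 441.
U(C) = 75.
Highest utility is B, so B ≻ C ≻ A.

Bundle B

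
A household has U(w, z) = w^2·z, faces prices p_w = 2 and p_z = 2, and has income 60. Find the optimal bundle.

MU_w = 2·w·z and MU_z = w^2.
MRS = MU_w/MU_z = (2/1)·z/w.
Tangency: set MRS = p_w/p_z = 2/2 = 1.
So (2/1)·z/w = 1, i.e. z = 0.5·w.
Substitute into the budget 2·w + 2·z = 60: 3·w = 60, so w* = 20.
Then z* = 0.5·20 = 10.

w* = 20, z* = 10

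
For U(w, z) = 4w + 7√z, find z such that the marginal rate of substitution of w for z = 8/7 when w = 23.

z = 1

MU_w = 4, MU_z = 7/(2√z).
MRS = 4 ÷ (7/(2√z)).
MRS depends only on z: (8/7)·√z = 8/7 ⇒ √z = (8/7)/(8/7) = 1 ⇒ z = 1.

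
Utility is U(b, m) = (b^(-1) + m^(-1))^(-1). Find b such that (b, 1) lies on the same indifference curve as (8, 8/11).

U depends on (b, m) only through S = b^(-1) + m^(-1), so equal utility means equal S. At (8, 8/11): S = 1.5.
With m = 1: 1^(-1) = 1, so b^(-1) = 1.5 − 1 = 0.5.
Hence b = 1/0.5 = 2.
Check: U(2, 1) = 0.6667.

b = 2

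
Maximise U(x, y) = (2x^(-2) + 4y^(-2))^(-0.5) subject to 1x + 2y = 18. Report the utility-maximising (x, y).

For CES with ρ = -2, MRS = (2/4)·(y/x)^3.
Tangency: set MRS = p_x/p_y = 1/2 = 0.5.
So (y/x)^3 = 1; taking the cube root, y/x = 1, i.e. y = x.
Substitute into the budget 1·x + 2·y = 18: 3·x = 18, so x* = 6 and y* = 6.

x* = 6, y* = 6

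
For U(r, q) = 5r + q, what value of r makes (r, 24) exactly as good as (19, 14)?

r = 17

U(19, 14) = 109.
Set U(r, 24) = 109 and solve.
5r + 24 = 109 ⇒ 5r = 85 ⇒ r = 17.
Check: U(17, 24) = 109.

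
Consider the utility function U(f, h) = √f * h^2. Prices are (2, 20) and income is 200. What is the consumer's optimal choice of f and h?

MU_f = 0.5·f^(-0.5)·h^2 and MU_h = 2·√f·h.
MRS = MU_f/MU_h = (0.25)·h/f.
Tangency: set MRS = p_f/p_h = 2/20 = 0.1.
So (0.25)·h/f = 0.1, i.e. h = 0.4·f.
Substitute into the budget 2·f + 20·h = 200: 10·f = 200, so f* = 20.
Then h* = 0.4·20 = 8.

f* = 20, h* = 8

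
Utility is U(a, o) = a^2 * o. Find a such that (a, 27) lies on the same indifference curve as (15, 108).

a = 30

U(15, 108) = 24300.
Set U(a, 27) = 24300 and solve.
With o = 27: a^2 = 24300/27 = 900; taking the square root, a = 30.
Check: U(30, 27) = 24300.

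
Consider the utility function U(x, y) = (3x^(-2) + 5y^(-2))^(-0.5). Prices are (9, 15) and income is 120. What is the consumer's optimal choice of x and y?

For CES with ρ = -2, MRS = (3/5)·(y/x)^3.
Tangency: set MRS = p_x/p_y = 9/15 = 0.6.
So (y/x)^3 = 1; taking the cube root, y/x = 1, i.e. y = x.
Substitute into the budget 9·x + 15·y = 120: 24·x = 120, so x* = 5 and y* = 5.

x* = 5, y* = 5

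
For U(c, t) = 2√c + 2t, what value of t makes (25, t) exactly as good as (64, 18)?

U(64, 18) = 52.
Set U(25, t) = 52 and solve.
With c = 25: √25 = 5, so 2t = 52 − 2·5 = 42 and t = 21.
Check: U(25, 21) = 52.

t = 21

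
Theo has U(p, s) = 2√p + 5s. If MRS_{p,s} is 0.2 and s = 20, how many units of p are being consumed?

p = 1

MU_p = 2/(2√p), MU_s = 5.
MRS = 2/(2√p) ÷ 5.
MRS depends only on p: 0.2/√p = 0.2 ⇒ √p = 0.2/0.2 = 1 ⇒ p = 1.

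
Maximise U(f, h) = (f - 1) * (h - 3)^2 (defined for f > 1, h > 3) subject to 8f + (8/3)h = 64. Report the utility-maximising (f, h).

MU_f = (h−3)^2, MU_h = 2·(f−1)·(h−3).
MRS = (1/2)·(h−3)/(f−1).
Tangency: set MRS = p_f/p_h = 8/(8/3) = 3.
So (1/2)·(h − 3)/(f − 1) = 3, i.e. (h − 3) = 6·(f − 1).
Rewrite the budget in excess-of-subsistence terms: 8·(f − 1) + (8/3)·(h − 3) = 64 − 8·1 − (8/3)·3 = 48.
Substituting, 24·(f − 1) = 48, so f − 1 = 2 and f* = 3.
Then h − 3 = 6·2 = 12, so h* = 15.

f* = 3, h* = 15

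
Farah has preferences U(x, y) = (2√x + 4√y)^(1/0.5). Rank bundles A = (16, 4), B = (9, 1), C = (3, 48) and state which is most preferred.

Evaluate utility at each bundle:
U(A) = 256.000.
U(B) = 100.000.
U(C) = 972.000.
Highest utility is C, so C ≻ A ≻ B.

Bundle C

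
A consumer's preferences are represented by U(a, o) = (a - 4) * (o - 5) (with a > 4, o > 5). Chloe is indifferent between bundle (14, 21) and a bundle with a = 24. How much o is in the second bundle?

U(14, 21) = 160.
Set U(24, o) = 160 and solve.
With a = 24: (24 − 4) = 20, so (o − 5) = 160/20 = 8.
So o = 5 + 8 = 13.
Check: U(24, 13) = 160.

o = 13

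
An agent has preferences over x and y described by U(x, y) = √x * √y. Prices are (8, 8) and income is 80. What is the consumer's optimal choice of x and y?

x* = 5, y* = 5

MU_x = 0.5·x^(-0.5)·√y and MU_y = 0.5·√x·y^(-0.5).
MRS = MU_x/MU_y = y/x.
Tangency: set MRS = p_x/p_y = 8/8 = 1.
So y/x = 1, i.e. y = x.
Substitute into the budget 8·x + 8·y = 80: 16·x = 80, so x* = 5.
Then y* = 5.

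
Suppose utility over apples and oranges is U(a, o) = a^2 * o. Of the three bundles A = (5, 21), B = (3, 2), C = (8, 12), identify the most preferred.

Evaluate utility at each bundle:
U(A) = 525.
U(B) = 18.
U(C) = 768.
Highest utility is C, so C ≻ A ≻ B.

Bundle C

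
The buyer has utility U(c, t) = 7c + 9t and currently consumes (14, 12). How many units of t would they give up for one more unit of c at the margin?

MRS = 7/9

MU_c = 7, MU_t = 9, so MRS = 7/9 at every bundle.
At (14, 12): MRS = 7/9.
So at (14, 12) the consumer would give up 7/9 units of t for one more unit of c.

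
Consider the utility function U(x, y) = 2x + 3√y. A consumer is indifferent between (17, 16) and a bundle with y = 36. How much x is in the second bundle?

x = 14

U(17, 16) = 46.
Set U(x, 36) = 46 and solve.
With y = 36: √36 = 6, so 2x = 46 − 3·6 = 28 and x = 14.
Check: U(14, 36) = 46.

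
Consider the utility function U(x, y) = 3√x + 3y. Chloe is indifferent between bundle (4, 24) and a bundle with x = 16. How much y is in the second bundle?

U(4, 24) = 78.
Set U(16, y) = 78 and solve.
With x = 16: √16 = 4, so 3y = 78 − 3·4 = 66 and y = 22.
Check: U(16, 22) = 78.

y = 22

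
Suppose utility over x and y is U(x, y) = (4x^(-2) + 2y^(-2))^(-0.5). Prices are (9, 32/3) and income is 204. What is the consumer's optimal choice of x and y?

x* = 12, y* = 9

For CES with ρ = -2, MRS = (4/2)·(y/x)^3.
Tangency: set MRS = p_x/p_y = 9/(32/3) = 27/32.
So (y/x)^3 = 27/64; taking the cube root, y/x = 0.75, i.e. y = 0.75·x.
Substitute into the budget 9·x + (32/3)·y = 204: 17·x = 204, so x* = 12 and y* = 0.75·12 = 9.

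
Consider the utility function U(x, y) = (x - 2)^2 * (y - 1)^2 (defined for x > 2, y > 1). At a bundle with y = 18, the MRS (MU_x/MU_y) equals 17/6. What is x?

MU_x = 2·(x−2)·(y−1)^2, MU_y = 2·(x−2)^2·(y−1).
MRS = (y−1)/(x−2).
Substitute y = 18: MRS = 17/(x − 2). Setting this equal to 17/6 gives x − 2 = 17/(17/6) = 6, so x = 8.

x = 8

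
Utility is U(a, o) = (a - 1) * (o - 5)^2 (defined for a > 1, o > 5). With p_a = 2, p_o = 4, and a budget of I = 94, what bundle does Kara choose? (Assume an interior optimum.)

MU_a = (o−5)^2, MU_o = 2·(a−1)·(o−5).
MRS = (1/2)·(o−5)/(a−1).
Tangency: set MRS = p_a/p_o = 2/4 = 0.5.
So (1/2)·(o − 5)/(a − 1) = 0.5, i.e. (o − 5) = (a − 1).
Rewrite the budget in excess-of-subsistence terms: 2·(a − 1) + 4·(o − 5) = 94 − 2·1 − 4·5 = 72.
Substituting, 6·(a − 1) = 72, so a − 1 = 12 and a* = 13.
Then o − 5 = 12, so o* = 17.

a* = 13, o* = 17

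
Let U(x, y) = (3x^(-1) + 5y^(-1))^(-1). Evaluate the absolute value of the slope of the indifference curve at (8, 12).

MRS = 1.35

For CES with ρ = -1, MRS = (3/5)·(y/x)^2.
At (8, 12): MRS = 1.35.
The indifference curve has slope −1.35 at this bundle.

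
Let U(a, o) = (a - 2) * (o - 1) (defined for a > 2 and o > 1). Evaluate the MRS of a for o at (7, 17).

MRS = 3.2

MU_a = (o−1), MU_o = (a−2).
MRS = (o−1)/(a−2).
At (7, 17): MRS = 3.2.
So at (7, 17) the consumer would give up 3.2 units of o for one more unit of a.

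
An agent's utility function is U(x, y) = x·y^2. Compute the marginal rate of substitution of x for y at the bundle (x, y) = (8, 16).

MU_x = y^2 and MU_y = 2·x·y.
MRS = MU_x/MU_y = (1/2)·y/x.
At (8, 16): MRS = 1.
That is, one extra unit of x is worth 1 units of y at the margin.

MRS = 1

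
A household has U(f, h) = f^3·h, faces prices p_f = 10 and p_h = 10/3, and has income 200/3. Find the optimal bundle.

MU_f = 3·f^2·h and MU_h = f^3.
MRS = MU_f/MU_h = (3/1)·h/f.
Tangency: set MRS = p_f/p_h = 10/(10/3) = 3.
So (3/1)·h/f = 3, i.e. h = f.
Substitute into the budget 10·f + (10/3)·h = 200/3: (40/3)·f = 200/3, so f* = 5.
Then h* = 5.

f* = 5, h* = 5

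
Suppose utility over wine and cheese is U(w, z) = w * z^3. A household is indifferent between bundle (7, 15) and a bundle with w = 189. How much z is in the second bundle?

z = 5

U(7, 15) = 23625.
Set U(189, z) = 23625 and solve.
With w = 189: z^3 = 23625/189 = 125; taking the cube root, z = 5.
Check: U(189, 5) = 23625.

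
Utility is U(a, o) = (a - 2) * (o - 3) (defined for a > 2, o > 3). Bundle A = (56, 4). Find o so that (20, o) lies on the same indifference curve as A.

U(56, 4) = 54.
Set U(20, o) = 54 and solve.
With a = 20: (20 − 2) = 18, so (o − 3) = 54/18 = 3.
So o = 3 + 3 = 6.
Check: U(20, 6) = 54.

o = 6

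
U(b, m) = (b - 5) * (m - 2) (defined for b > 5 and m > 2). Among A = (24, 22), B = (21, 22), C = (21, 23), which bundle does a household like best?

Evaluate utility at each bundle:
U(A) = 380.
U(B) = 320.
U(C) = 336.
Highest utility is A, so A ≻ C ≻ B.

Bundle A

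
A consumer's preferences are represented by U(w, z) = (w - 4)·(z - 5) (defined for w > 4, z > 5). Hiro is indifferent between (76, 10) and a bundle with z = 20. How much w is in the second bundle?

w = 28

U(76, 10) = 360.
Set U(w, 20) = 360 and solve.
With z = 20: (20 − 5) = 15, so (w − 4) = 360/15 = 24.
So w = 4 + 24 = 28.
Check: U(28, 20) = 360.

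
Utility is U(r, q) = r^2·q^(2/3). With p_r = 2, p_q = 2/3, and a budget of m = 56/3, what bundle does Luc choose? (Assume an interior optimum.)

MU_r = 2·r·q^(2/3) and MU_q = 2/3·r^2·q^(-1/3).
MRS = MU_r/MU_q = (3)·q/r.
Tangency: set MRS = p_r/p_q = 2/(2/3) = 3.
So (3)·q/r = 3, i.e. q = r.
Substitute into the budget 2·r + (2/3)·q = 56/3: (8/3)·r = 56/3, so r* = 7.
Then q* = 7.

r* = 7, q* = 7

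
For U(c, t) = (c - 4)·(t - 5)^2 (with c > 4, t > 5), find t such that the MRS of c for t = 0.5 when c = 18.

MU_c = (t−5)^2, MU_t = 2·(c−4)·(t−5).
MRS = (1/2)·(t−5)/(c−4).
Substitute c = 18: MRS = (t − 5)/28. Setting this equal to 0.5 gives t − 5 = 0.5·28 = 14, so t = 19.

t = 19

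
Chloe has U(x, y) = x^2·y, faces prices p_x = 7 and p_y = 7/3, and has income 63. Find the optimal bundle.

x* = 6, y* = 9

MU_x = 2·x·y and MU_y = x^2.
MRS = MU_x/MU_y = (2/1)·y/x.
Tangency: set MRS = p_x/p_y = 7/(7/3) = 3.
So (2/1)·y/x = 3, i.e. y = 1.5·x.
Substitute into the budget 7·x + (7/3)·y = 63: 10.5·x = 63, so x* = 6.
Then y* = 1.5·6 = 9.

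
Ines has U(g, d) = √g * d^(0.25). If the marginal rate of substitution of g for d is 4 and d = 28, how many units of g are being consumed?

MU_g = 0.5·g^(-0.5)·d^(0.25) and MU_d = 0.25·√g·d^(-0.75).
MRS = MU_g/MU_d = (2)·d/g.
Substitute d = 28: MRS = 56/g. Setting 56/g = 4 gives g = 56/4 = 14.

g = 14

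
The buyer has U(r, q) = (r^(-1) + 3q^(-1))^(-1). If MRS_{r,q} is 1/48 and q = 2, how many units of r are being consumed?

For CES with ρ = -1, MRS = (1/3)·(q/r)^2.
Setting (1/3)·(2/r)^2 = 1/48 gives (2/r)^2 = 1/16, so 2/r = 0.25 and r = 8.

r = 8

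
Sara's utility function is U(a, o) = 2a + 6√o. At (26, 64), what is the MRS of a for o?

MU_a = 2, MU_o = 6/(2√o).
MRS = 2 ÷ (6/(2√o)).
At (26, 64): MRS = 16/3.
The indifference curve has slope −16/3 at this bundle.

MRS = 16/3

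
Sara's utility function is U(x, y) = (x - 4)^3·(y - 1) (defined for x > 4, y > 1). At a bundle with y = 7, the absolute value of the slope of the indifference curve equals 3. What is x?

MU_x = 3·(x−4)^2·(y−1), MU_y = (x−4)^3.
MRS = (3/1)·(y−1)/(x−4).
Substitute y = 7: MRS = 18/(x − 4). Setting this equal to 3 gives x − 4 = 18/3 = 6, so x = 10.

x = 10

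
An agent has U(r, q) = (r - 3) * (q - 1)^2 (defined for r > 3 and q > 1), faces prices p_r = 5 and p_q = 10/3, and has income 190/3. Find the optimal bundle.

MU_r = (q−1)^2, MU_q = 2·(r−3)·(q−1).
MRS = (1/2)·(q−1)/(r−3).
Tangency: set MRS = p_r/p_q = 5/(10/3) = 1.5.
So (1/2)·(q − 1)/(r − 3) = 1.5, i.e. (q − 1) = 3·(r − 3).
Rewrite the budget in excess-of-subsistence terms: 5·(r − 3) + (10/3)·(q − 1) = 190/3 − 5·3 − (10/3)·1 = 45.
Substituting, 15·(r − 3) = 45, so r − 3 = 3 and r* = 6.
Then q − 1 = 3·3 = 9, so q* = 10.

r* = 6, q* = 10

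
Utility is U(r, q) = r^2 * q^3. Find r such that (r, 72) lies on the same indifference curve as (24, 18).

U(24, 18) = 3359232.
Set U(r, 72) = 3359232 and solve.
With q = 72: 72^3 = 373248, so r^2 = 3359232/373248 = 9; taking the square root, r = 3.
Check: U(3, 72) = 3359232.

r = 3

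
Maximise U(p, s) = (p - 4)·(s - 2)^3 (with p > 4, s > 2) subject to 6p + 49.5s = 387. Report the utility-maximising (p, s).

MU_p = (s−2)^3, MU_s = 3·(p−4)·(s−2)^2.
MRS = (1/3)·(s−2)/(p−4).
Tangency: set MRS = p_p/p_s = 6/49.5 = 4/33.
So (1/3)·(s − 2)/(p − 4) = 4/33, i.e. (s − 2) = (4/11)·(p − 4).
Rewrite the budget in excess-of-subsistence terms: 6·(p − 4) + 49.5·(s − 2) = 387 − 6·4 − 49.5·2 = 264.
Substituting, 24·(p − 4) = 264, so p − 4 = 11 and p* = 15.
Then s − 2 = (4/11)·11 = 4, so s* = 6.

p* = 15, s* = 6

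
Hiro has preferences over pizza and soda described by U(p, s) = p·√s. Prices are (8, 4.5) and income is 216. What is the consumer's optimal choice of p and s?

p* = 18, s* = 16

MU_p = √s and MU_s = 0.5·p·s^(-0.5).
MRS = MU_p/MU_s = (2)·s/p.
Tangency: set MRS = p_p/p_s = 8/4.5 = 16/9.
So (2)·s/p = 16/9, i.e. s = (8/9)·p.
Substitute into the budget 8·p + 4.5·s = 216: 12·p = 216, so p* = 18.
Then s* = (8/9)·18 = 16.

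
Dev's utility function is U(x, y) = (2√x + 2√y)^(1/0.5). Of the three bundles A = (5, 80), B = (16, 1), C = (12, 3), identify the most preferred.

Evaluate utility at each bundle:
U(A) = 500.000.
U(B) = 100.000.
U(C) = 108.000.
Highest utility is A, so A ≻ C ≻ B.

Bundle A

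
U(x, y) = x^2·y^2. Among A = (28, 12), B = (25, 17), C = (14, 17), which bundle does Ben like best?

Evaluate utility at each bundle:
U(A) = 112896.
U(B) = 180625.
U(C) = 56644.
Highest utility is B, so B ≻ A ≻ C.

Bundle B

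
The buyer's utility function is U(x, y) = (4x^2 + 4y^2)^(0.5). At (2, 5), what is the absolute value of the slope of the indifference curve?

For CES with ρ = 2, MRS = (y/x)^(-1).
At (2, 5): MRS = 0.4.
That is, one extra unit of x is worth 0.4 units of y at the margin.

MRS = 0.4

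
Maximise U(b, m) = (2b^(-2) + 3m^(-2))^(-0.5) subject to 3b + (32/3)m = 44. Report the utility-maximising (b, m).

b* = 4, m* = 3

For CES with ρ = -2, MRS = (2/3)·(m/b)^3.
Tangency: set MRS = p_b/p_m = 3/(32/3) = 9/32.
So (m/b)^3 = 27/64; taking the cube root, m/b = 0.75, i.e. m = 0.75·b.
Substitute into the budget 3·b + (32/3)·m = 44: 11·b = 44, so b* = 4 and m* = 0.75·4 = 3.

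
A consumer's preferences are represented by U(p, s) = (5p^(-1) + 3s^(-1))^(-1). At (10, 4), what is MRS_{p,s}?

MRS = 4/15

For CES with ρ = -1, MRS = (5/3)·(s/p)^2.
At (10, 4): MRS = 4/15.
The indifference curve has slope −4/15 at this bundle.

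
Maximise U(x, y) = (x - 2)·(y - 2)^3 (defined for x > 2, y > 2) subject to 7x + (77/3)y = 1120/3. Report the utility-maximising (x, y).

MU_x = (y−2)^3, MU_y = 3·(x−2)·(y−2)^2.
MRS = (1/3)·(y−2)/(x−2).
Tangency: set MRS = p_x/p_y = 7/(77/3) = 3/11.
So (1/3)·(y − 2)/(x − 2) = 3/11, i.e. (y − 2) = (9/11)·(x − 2).
Rewrite the budget in excess-of-subsistence terms: 7·(x − 2) + (77/3)·(y − 2) = 1120/3 − 7·2 − (77/3)·2 = 308.
Substituting, 28·(x − 2) = 308, so x − 2 = 11 and x* = 13.
Then y − 2 = (9/11)·11 = 9, so y* = 11.

x* = 13, y* = 11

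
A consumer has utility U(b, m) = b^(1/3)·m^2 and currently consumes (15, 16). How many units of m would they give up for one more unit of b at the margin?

MRS = 8/45

MU_b = 1/3·b^(-2/3)·m^2 and MU_m = 2·b^(1/3)·m.
MRS = MU_b/MU_m = (1/6)·m/b.
At (15, 16): MRS = 8/45.
So at (15, 16) the consumer would give up 8/45 units of m for one more unit of b.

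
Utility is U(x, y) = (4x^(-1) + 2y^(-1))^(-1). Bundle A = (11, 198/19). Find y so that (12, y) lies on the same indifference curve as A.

U depends on (x, y) only through S = 4x^(-1) + 2y^(-1), so equal utility means equal S. At (11, 198/19): S = 5/9.
With x = 12: 4·12^(-1) = 1/3, so 2y^(-1) = 5/9 − 1/3 = 2/9, i.e. y^(-1) = 1/9.
Hence y = 1/(1/9) = 9.
Check: U(12, 9) = 1.8.

y = 9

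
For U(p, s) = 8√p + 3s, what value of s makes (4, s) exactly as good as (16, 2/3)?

U(16, 2/3) = 34.
Set U(4, s) = 34 and solve.
With p = 4: √4 = 2, so 3s = 34 − 8·2 = 18 and s = 6.
Check: U(4, 6) = 34.

s = 6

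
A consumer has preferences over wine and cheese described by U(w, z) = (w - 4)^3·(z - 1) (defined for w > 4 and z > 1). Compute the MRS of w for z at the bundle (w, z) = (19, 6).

MU_w = 3·(w−4)^2·(z−1), MU_z = (w−4)^3.
MRS = (3/1)·(z−1)/(w−4).
At (19, 6): MRS = 1.
The indifference curve has slope −1 at this bundle.

MRS = 1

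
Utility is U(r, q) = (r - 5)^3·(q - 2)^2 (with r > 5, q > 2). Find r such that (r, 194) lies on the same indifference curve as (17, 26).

r = 8

U(17, 26) = 995328.
Set U(r, 194) = 995328 and solve.
With q = 194: (194 − 2)^2 = 36864, so (r − 5)^3 = 995328/36864 = 27.
Taking the cube root (with r > 5): r − 5 = 3, so r = 8.
Check: U(8, 194) = 995328.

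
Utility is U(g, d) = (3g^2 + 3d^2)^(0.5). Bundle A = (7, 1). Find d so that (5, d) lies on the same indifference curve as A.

U depends on (g, d) only through S = 3g^2 + 3d^2, so equal utility means equal S. At (7, 1): S = 150.
With g = 5: 3·5^2 = 75, so 3d^2 = 150 − 75 = 75, i.e. d^2 = 25.
Hence d = √25 = 5.
Check: U(5, 5) = 12.2474.

d = 5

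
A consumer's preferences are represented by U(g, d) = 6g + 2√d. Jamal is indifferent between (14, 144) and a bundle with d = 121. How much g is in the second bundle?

U(14, 144) = 108.
Set U(g, 121) = 108 and solve.
With d = 121: √121 = 11, so 6g = 108 − 2·11 = 86 and g = 43/3.
Check: U(43/3, 121) = 108.

g = 43/3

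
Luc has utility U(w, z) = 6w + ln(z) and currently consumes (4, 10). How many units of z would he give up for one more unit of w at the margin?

MRS = 60

MU_w = 6, MU_z = 1/z.
MRS = 6 ÷ (1/z).
At (4, 10): MRS = 60.
The indifference curve has slope −60 at this bundle.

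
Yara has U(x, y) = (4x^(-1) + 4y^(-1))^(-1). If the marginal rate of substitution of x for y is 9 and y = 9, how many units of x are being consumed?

x = 3

For CES with ρ = -1, MRS = (y/x)^2.
Setting (9/x)^2 = 9 gives 9/x = 3 and x = 3.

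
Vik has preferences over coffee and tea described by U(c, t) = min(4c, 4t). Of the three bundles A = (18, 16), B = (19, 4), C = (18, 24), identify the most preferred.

Bundle C

Evaluate utility at each bundle:
U(A) = 64.
U(B) = 16.
U(C) = 72.
Highest utility is C, so C ≻ A ≻ B.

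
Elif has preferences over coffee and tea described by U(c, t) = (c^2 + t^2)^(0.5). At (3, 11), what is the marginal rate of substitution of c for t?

MRS = 3/11

For CES with ρ = 2, MRS = (t/c)^(-1).
At (3, 11): MRS = 3/11.
The indifference curve has slope −3/11 at this bundle.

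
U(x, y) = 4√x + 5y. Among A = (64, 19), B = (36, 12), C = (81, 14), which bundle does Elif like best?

Bundle A

Evaluate utility at each bundle:
U(A) = 127.000.
U(B) = 84.000.
U(C) = 106.000.
Highest utility is A, so A ≻ C ≻ B.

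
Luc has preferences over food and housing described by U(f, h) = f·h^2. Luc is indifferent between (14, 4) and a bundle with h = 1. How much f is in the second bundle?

f = 224

U(14, 4) = 224.
Set U(f, 1) = 224 and solve.
With h = 1: 1^2 = 1, so f = 224/1 = 224.
Check: U(224, 1) = 224.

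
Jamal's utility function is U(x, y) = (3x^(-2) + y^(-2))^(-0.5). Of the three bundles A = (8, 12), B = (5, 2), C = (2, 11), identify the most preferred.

Bundle A

Evaluate utility at each bundle:
U(A) = 4.311.
U(B) = 1.644.
U(C) = 1.148.
Highest utility is A, so A ≻ B ≻ C.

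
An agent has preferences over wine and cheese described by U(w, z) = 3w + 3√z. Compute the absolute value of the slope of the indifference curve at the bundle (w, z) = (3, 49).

MRS = 14

MU_w = 3, MU_z = 3/(2√z).
MRS = 3 ÷ (3/(2√z)).
At (3, 49): MRS = 14.
That is, one extra unit of w is worth 14 units of z at the margin.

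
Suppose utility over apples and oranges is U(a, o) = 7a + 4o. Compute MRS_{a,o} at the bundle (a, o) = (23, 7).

MU_a = 7, MU_o = 4, so MRS = 7/4 = 1.75 at every bundle.
At (23, 7): MRS = 1.75.
The indifference curve has slope −1.75 at this bundle.

MRS = 1.75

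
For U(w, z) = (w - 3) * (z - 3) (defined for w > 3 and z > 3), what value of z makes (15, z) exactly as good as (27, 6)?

z = 9

U(27, 6) = 72.
Set U(15, z) = 72 and solve.
With w = 15: (15 − 3) = 12, so (z − 3) = 72/12 = 6.
So z = 3 + 6 = 9.
Check: U(15, 9) = 72.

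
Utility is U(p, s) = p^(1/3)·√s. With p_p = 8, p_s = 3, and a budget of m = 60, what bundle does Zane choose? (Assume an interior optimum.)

p* = 3, s* = 12

MU_p = 1/3·p^(-2/3)·√s and MU_s = 0.5·p^(1/3)·s^(-0.5).
MRS = MU_p/MU_s = (2/3)·s/p.
Tangency: set MRS = p_p/p_s = 8/3.
So (2/3)·s/p = 8/3, i.e. s = 4·p.
Substitute into the budget 8·p + 3·s = 60: 20·p = 60, so p* = 3.
Then s* = 4·3 = 12.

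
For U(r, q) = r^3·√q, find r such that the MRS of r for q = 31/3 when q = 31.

r = 18

MU_r = 3·r^2·√q and MU_q = 0.5·r^3·q^(-0.5).
MRS = MU_r/MU_q = (6)·q/r.
Substitute q = 31: MRS = 186/r. Setting 186/r = 31/3 gives r = 186/(31/3) = 18.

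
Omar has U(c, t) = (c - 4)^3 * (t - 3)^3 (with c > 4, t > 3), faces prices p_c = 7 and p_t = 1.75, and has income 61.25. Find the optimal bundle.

MU_c = 3·(c−4)^2·(t−3)^3, MU_t = 3·(c−4)^3·(t−3)^2.
MRS = (t−3)/(c−4).
Tangency: set MRS = p_c/p_t = 7/1.75 = 4.
So (t − 3)/(c − 4) = 4, i.e. (t − 3) = 4·(c − 4).
Rewrite the budget in excess-of-subsistence terms: 7·(c − 4) + 1.75·(t − 3) = 61.25 − 7·4 − 1.75·3 = 28.
Substituting, 14·(c − 4) = 28, so c − 4 = 2 and c* = 6.
Then t − 3 = 4·2 = 8, so t* = 11.

c* = 6, t* = 11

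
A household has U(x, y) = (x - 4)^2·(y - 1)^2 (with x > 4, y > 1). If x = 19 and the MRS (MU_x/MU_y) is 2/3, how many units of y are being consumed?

MU_x = 2·(x−4)·(y−1)^2, MU_y = 2·(x−4)^2·(y−1).
MRS = (y−1)/(x−4).
Substitute x = 19: MRS = (y − 1)/15. Setting this equal to 2/3 gives y − 1 = (2/3)·15 = 10, so y = 11.

y = 11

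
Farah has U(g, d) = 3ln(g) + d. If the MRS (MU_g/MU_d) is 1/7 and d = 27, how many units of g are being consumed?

MU_g = 3/g, MU_d = 1.
MRS = 3/g ÷ 1.
MRS depends only on g: 3/g = 1/7 ⇒ g = 3/(1/7) = 21.

g = 21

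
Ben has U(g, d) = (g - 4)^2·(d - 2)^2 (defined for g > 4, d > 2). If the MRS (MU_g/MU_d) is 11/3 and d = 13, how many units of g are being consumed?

MU_g = 2·(g−4)·(d−2)^2, MU_d = 2·(g−4)^2·(d−2).
MRS = (d−2)/(g−4).
Substitute d = 13: MRS = 11/(g − 4). Setting this equal to 11/3 gives g − 4 = 11/(11/3) = 3, so g = 7.

g = 7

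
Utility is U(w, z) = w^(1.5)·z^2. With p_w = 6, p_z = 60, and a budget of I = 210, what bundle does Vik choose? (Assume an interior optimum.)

w* = 15, z* = 2

MU_w = 1.5·√w·z^2 and MU_z = 2·w^(1.5)·z.
MRS = MU_w/MU_z = (0.75)·z/w.
Tangency: set MRS = p_w/p_z = 6/60 = 0.1.
So (0.75)·z/w = 0.1, i.e. z = (2/15)·w.
Substitute into the budget 6·w + 60·z = 210: 14·w = 210, so w* = 15.
Then z* = (2/15)·15 = 2.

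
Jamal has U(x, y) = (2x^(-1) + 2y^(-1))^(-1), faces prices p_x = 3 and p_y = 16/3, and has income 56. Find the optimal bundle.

For CES with ρ = -1, MRS = (y/x)^2.
Tangency: set MRS = p_x/p_y = 3/(16/3) = 9/16.
So (y/x)^2 = 9/16; taking the square root, y/x = 0.75, i.e. y = 0.75·x.
Substitute into the budget 3·x + (16/3)·y = 56: 7·x = 56, so x* = 8 and y* = 0.75·8 = 6.

x* = 8, y* = 6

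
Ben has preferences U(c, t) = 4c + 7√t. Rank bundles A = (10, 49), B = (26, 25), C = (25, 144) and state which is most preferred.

Bundle C

Evaluate utility at each bundle:
U(A) = 89.000.
U(B) = 139.000.
U(C) = 184.000.
Highest utility is C, so C ≻ B ≻ A.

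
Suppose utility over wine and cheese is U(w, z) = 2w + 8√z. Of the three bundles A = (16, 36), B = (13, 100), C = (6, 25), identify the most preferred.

Bundle B

Evaluate utility at each bundle:
U(A) = 80.000.
U(B) = 106.000.
U(C) = 52.000.
Highest utility is B, so B ≻ A ≻ C.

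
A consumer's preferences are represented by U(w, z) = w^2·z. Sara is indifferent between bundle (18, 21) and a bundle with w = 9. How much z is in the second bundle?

U(18, 21) = 6804.
Set U(9, z) = 6804 and solve.
With w = 9: 9^2 = 81, so z = 6804/81 = 84.
Check: U(9, 84) = 6804.

z = 84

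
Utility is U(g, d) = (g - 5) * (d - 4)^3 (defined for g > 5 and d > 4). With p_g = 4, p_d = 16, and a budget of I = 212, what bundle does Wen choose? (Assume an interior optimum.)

g* = 13, d* = 10

MU_g = (d−4)^3, MU_d = 3·(g−5)·(d−4)^2.
MRS = (1/3)·(d−4)/(g−5).
Tangency: set MRS = p_g/p_d = 4/16 = 0.25.
So (1/3)·(d − 4)/(g − 5) = 0.25, i.e. (d − 4) = 0.75·(g − 5).
Rewrite the budget in excess-of-subsistence terms: 4·(g − 5) + 16·(d − 4) = 212 − 4·5 − 16·4 = 128.
Substituting, 16·(g − 5) = 128, so g − 5 = 8 and g* = 13.
Then d − 4 = 0.75·8 = 6, so d* = 10.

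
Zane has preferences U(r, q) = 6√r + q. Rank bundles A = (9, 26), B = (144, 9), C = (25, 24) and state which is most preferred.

Bundle B

Evaluate utility at each bundle:
U(A) = 44.000.
U(B) = 81.000.
U(C) = 54.000.
Highest utility is B, so B ≻ C ≻ A.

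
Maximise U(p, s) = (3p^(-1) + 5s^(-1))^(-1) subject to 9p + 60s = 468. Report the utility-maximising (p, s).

For CES with ρ = -1, MRS = (3/5)·(s/p)^2.
Tangency: set MRS = p_p/p_s = 9/60 = 0.15.
So (s/p)^2 = 0.25; taking the square root, s/p = 0.5, i.e. s = 0.5·p.
Substitute into the budget 9·p + 60·s = 468: 39·p = 468, so p* = 12 and s* = 0.5·12 = 6.

p* = 12, s* = 6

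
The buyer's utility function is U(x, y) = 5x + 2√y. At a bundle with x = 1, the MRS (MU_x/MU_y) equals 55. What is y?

MU_x = 5, MU_y = 2/(2√y).
MRS = 5 ÷ (2/(2√y)).
MRS depends only on y: 5·√y = 55 ⇒ √y = 55/5 = 11 ⇒ y = 121.

y = 121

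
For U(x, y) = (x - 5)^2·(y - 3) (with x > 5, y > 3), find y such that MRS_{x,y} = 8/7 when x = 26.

y = 15

MU_x = 2·(x−5)·(y−3), MU_y = (x−5)^2.
MRS = (2/1)·(y−3)/(x−5).
Substitute x = 26: MRS = (y − 3)/10.5. Setting this equal to 8/7 gives y − 3 = (8/7)·10.5 = 12, so y = 15.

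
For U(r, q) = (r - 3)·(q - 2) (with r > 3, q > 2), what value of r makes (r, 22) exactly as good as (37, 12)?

U(37, 12) = 340.
Set U(r, 22) = 340 and solve.
With q = 22: (22 − 2) = 20, so (r − 3) = 340/20 = 17.
So r = 3 + 17 = 20.
Check: U(20, 22) = 340.

r = 20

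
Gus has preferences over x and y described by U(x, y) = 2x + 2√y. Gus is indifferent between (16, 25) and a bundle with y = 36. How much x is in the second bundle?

U(16, 25) = 42.
Set U(x, 36) = 42 and solve.
With y = 36: √36 = 6, so 2x = 42 − 2·6 = 30 and x = 15.
Check: U(15, 36) = 42.

x = 15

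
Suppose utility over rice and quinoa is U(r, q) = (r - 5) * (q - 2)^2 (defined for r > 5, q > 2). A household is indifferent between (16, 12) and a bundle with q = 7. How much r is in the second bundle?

U(16, 12) = 1100.
Set U(r, 7) = 1100 and solve.
With q = 7: (7 − 2)^2 = 25, so (r − 5) = 1100/25 = 44.
So r = 5 + 44 = 49.
Check: U(49, 7) = 1100.

r = 49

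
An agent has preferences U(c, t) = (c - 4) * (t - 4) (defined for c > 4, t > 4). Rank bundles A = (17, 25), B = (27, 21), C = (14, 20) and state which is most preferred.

Bundle B

Evaluate utility at each bundle:
U(A) = 273.
U(B) = 391.
U(C) = 160.
Highest utility is B, so B ≻ A ≻ C.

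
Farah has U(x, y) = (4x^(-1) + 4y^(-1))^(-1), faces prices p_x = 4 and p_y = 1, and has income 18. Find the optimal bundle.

x* = 3, y* = 6

For CES with ρ = -1, MRS = (y/x)^2.
Tangency: set MRS = p_x/p_y = 4/1 = 4.
So (y/x)^2 = 4; taking the square root, y/x = 2, i.e. y = 2·x.
Substitute into the budget 4·x + 1·y = 18: 6·x = 18, so x* = 3 and y* = 2·3 = 6.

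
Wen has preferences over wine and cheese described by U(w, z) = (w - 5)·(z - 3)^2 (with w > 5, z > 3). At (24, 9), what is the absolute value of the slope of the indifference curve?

MU_w = (z−3)^2, MU_z = 2·(w−5)·(z−3).
MRS = (1/2)·(z−3)/(w−5).
At (24, 9): MRS = 3/19.
So at (24, 9) the consumer would give up 3/19 units of z for one more unit of w.

MRS = 3/19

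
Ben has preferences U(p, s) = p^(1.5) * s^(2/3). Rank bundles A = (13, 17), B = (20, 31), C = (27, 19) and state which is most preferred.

Evaluate utility at each bundle:
U(A) = 309.895.
U(B) = 882.645.
U(C) = 998.960.
Highest utility is C, so C ≻ B ≻ A.

Bundle C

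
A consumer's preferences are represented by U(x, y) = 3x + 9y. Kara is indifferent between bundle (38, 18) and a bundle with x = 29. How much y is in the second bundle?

U(38, 18) = 276.
Set U(29, y) = 276 and solve.
3·29 + 9y = 276 ⇒ 9y = 189 ⇒ y = 21.
Check: U(29, 21) = 276.

y = 21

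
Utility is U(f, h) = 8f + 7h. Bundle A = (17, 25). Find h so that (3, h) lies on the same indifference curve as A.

U(17, 25) = 311.
Set U(3, h) = 311 and solve.
8·3 + 7h = 311 ⇒ 7h = 287 ⇒ h = 41.
Check: U(3, 41) = 311.

h = 41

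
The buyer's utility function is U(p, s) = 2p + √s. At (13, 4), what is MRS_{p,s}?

MU_p = 2, MU_s = 1/(2√s).
MRS = 2 ÷ (1/(2√s)).
At (13, 4): MRS = 8.
That is, one extra unit of p is worth 8 units of s at the margin.

MRS = 8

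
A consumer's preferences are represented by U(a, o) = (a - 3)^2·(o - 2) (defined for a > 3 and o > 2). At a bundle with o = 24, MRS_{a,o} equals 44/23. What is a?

MU_a = 2·(a−3)·(o−2), MU_o = (a−3)^2.
MRS = (2/1)·(o−2)/(a−3).
Substitute o = 24: MRS = 44/(a − 3). Setting this equal to 44/23 gives a − 3 = 44/(44/23) = 23, so a = 26.

a = 26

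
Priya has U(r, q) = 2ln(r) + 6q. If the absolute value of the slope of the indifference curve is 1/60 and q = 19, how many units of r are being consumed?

r = 20

MU_r = 2/r, MU_q = 6.
MRS = 2/r ÷ 6.
MRS depends only on r: (1/3)/r = 1/60 ⇒ r = (1/3)/(1/60) = 20.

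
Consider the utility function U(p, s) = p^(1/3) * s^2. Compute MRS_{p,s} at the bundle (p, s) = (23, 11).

MRS = 11/138

MU_p = 1/3·p^(-2/3)·s^2 and MU_s = 2·p^(1/3)·s.
MRS = MU_p/MU_s = (1/6)·s/p.
At (23, 11): MRS = 11/138.
So at (23, 11) the consumer would give up 11/138 units of s for one more unit of p.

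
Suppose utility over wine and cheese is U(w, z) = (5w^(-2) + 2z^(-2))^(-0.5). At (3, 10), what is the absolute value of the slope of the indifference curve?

MRS = 2500/27

For CES with ρ = -2, MRS = (5/2)·(z/w)^3.
At (3, 10): MRS = 2500/27.
The indifference curve has slope −2500/27 at this bundle.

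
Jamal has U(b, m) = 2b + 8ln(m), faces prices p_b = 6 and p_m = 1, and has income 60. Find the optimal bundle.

MU_b = 2, MU_m = 8/m.
MRS = 2 ÷ (8/m).
Tangency: set MRS = p_b/p_m = 6/1 = 6.
MRS depends only on m: 0.25·m = 6 ⇒ m* = 6/0.25 = 24.
From the budget, 6·b = 60 − 1·24 = 36, so b* = 6.

b* = 6, m* = 24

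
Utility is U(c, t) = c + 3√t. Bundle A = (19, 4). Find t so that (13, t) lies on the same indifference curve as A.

U(19, 4) = 25.
Set U(13, t) = 25 and solve.
With c = 13: 3√t = 25 − 13 = 12, so √t = 4 and t = 16.
Check: U(13, 16) = 25.

t = 16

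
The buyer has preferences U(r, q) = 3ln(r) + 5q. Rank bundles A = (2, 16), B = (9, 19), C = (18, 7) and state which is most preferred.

Bundle B

Evaluate utility at each bundle:
U(A) = 82.079.
U(B) = 101.592.
U(C) = 43.671.
Highest utility is B, so B ≻ A ≻ C.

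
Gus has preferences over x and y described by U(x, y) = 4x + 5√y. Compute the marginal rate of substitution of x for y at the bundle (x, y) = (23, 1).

MU_x = 4, MU_y = 5/(2√y).
MRS = 4 ÷ (5/(2√y)).
At (23, 1): MRS = 1.6.
So at (23, 1) the consumer would give up 1.6 units of y for one more unit of x.

MRS = 1.6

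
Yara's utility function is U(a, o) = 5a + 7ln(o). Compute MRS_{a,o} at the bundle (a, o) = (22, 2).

MU_a = 5, MU_o = 7/o.
MRS = 5 ÷ (7/o).
At (22, 2): MRS = 10/7.
That is, one extra unit of a is worth 10/7 units of o at the margin.

MRS = 10/7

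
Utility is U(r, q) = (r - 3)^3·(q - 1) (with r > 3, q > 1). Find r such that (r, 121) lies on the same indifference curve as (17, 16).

U(17, 16) = 41160.
Set U(r, 121) = 41160 and solve.
With q = 121: (121 − 1) = 120, so (r − 3)^3 = 41160/120 = 343.
Taking the cube root (with r > 3): r − 3 = 7, so r = 10.
Check: U(10, 121) = 41160.

r = 10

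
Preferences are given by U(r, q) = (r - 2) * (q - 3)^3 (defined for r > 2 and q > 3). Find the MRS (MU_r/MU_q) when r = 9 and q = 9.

MU_r = (q−3)^3, MU_q = 3·(r−2)·(q−3)^2.
MRS = (1/3)·(q−3)/(r−2).
At (9, 9): MRS = 2/7.
The indifference curve has slope −2/7 at this bundle.

MRS = 2/7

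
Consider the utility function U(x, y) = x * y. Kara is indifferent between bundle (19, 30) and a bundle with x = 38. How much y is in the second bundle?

U(19, 30) = 570.
Set U(38, y) = 570 and solve.
With x = 38: y = 570/38 = 15.
Check: U(38, 15) = 570.

y = 15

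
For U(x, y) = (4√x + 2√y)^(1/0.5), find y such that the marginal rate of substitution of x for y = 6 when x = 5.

y = 45

For CES with ρ = 0.5, MRS = (4/2)·√(y/x).
Setting (4/2)·√(y/5) = 6 gives √(y/5) = 3, so y/5 = 9 and y = 45.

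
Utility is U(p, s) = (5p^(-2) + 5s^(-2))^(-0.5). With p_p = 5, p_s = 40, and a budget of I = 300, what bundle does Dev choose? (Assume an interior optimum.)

p* = 12, s* = 6

For CES with ρ = -2, MRS = (s/p)^3.
Tangency: set MRS = p_p/p_s = 5/40 = 0.125.
So (s/p)^3 = 0.125; taking the cube root, s/p = 0.5, i.e. s = 0.5·p.
Substitute into the budget 5·p + 40·s = 300: 25·p = 300, so p* = 12 and s* = 0.5·12 = 6.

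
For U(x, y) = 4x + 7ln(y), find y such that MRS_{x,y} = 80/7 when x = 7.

y = 20

MU_x = 4, MU_y = 7/y.
MRS = 4 ÷ (7/y).
MRS depends only on y: (4/7)·y = 80/7 ⇒ y = (80/7)/(4/7) = 20.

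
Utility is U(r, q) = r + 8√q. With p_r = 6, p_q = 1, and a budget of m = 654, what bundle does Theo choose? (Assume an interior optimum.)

r* = 13, q* = 576

MU_r = 1, MU_q = 8/(2√q).
MRS = 1 ÷ (8/(2√q)).
Tangency: set MRS = p_r/p_q = 6/1 = 6.
MRS depends only on q: 0.25·√q = 6 ⇒ √q = 6/0.25 = 24 ⇒ q* = 576.
From the budget, 6·r = 654 − 1·576 = 78, so r* = 13.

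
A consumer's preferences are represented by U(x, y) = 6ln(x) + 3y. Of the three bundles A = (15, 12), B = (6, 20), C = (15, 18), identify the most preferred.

Bundle B

Evaluate utility at each bundle:
U(A) = 52.248.
U(B) = 70.751.
U(C) = 70.248.
Highest utility is B, so B ≻ C ≻ A.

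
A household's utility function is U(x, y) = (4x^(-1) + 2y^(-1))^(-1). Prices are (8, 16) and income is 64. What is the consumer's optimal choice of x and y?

x* = 4, y* = 2

For CES with ρ = -1, MRS = (4/2)·(y/x)^2.
Tangency: set MRS = p_x/p_y = 8/16 = 0.5.
So (y/x)^2 = 0.25; taking the square root, y/x = 0.5, i.e. y = 0.5·x.
Substitute into the budget 8·x + 16·y = 64: 16·x = 64, so x* = 4 and y* = 0.5·4 = 2.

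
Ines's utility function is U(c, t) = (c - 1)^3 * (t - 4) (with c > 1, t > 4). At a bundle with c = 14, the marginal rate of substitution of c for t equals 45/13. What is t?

MU_c = 3·(c−1)^2·(t−4), MU_t = (c−1)^3.
MRS = (3/1)·(t−4)/(c−1).
Substitute c = 14: MRS = (t − 4)/(13/3). Setting this equal to 45/13 gives t − 4 = (45/13)·(13/3) = 15, so t = 19.

t = 19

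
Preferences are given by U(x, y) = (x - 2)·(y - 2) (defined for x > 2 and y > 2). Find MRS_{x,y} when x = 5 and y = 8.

MRS = 2

MU_x = (y−2), MU_y = (x−2).
MRS = (y−2)/(x−2).
At (5, 8): MRS = 2.
The indifference curve has slope −2 at this bundle.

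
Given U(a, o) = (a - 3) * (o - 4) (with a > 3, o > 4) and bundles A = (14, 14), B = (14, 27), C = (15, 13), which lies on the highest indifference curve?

Bundle B

Evaluate utility at each bundle:
U(A) = 110.
U(B) = 253.
U(C) = 108.
Highest utility is B, so B ≻ A ≻ C.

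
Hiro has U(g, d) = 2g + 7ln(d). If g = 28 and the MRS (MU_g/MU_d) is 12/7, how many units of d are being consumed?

MU_g = 2, MU_d = 7/d.
MRS = 2 ÷ (7/d).
MRS depends only on d: (2/7)·d = 12/7 ⇒ d = (12/7)/(2/7) = 6.

d = 6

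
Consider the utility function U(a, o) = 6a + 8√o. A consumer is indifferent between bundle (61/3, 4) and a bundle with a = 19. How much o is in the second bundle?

o = 9

U(61/3, 4) = 138.
Set U(19, o) = 138 and solve.
With a = 19: 8√o = 138 − 6·19 = 24, so √o = 3 and o = 9.
Check: U(19, 9) = 138.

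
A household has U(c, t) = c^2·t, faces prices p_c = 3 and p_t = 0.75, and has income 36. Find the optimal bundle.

c* = 8, t* = 16

MU_c = 2·c·t and MU_t = c^2.
MRS = MU_c/MU_t = (2/1)·t/c.
Tangency: set MRS = p_c/p_t = 3/0.75 = 4.
So (2/1)·t/c = 4, i.e. t = 2·c.
Substitute into the budget 3·c + 0.75·t = 36: 4.5·c = 36, so c* = 8.
Then t* = 2·8 = 16.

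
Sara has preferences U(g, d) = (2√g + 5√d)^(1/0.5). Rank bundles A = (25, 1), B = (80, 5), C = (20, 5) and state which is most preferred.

Bundle B

Evaluate utility at each bundle:
U(A) = 225.000.
U(B) = 845.000.
U(C) = 405.000.
Highest utility is B, so B ≻ C ≻ A.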